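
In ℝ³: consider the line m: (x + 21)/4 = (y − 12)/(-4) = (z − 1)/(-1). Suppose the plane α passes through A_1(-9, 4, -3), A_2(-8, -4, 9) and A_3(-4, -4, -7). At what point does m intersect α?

m has direction (4, -4, -1) through (-21, 12, 1).
A_1A_2 = (1, -8, 12), A_1A_3 = (5, -8, -4); a normal to α is A_1A_2 × A_1A_3 = (128, 64, 32).
Using A_1: α has equation 128x + 64y + 32z = -992.
Substitute r = (-21, 12, 1) + t(4, -4, -1) into the plane: -1888 + 224t = -992, so t = 4.
Intersection: (-21, 12, 1) + 4·(4, -4, -1) = (-5, -4, -3).

(-5, -4, -3)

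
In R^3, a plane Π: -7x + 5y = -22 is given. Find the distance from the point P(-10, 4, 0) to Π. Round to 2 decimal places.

13.02

n·P − d = (-7)·(-10) + (5)·(4) + (0)·(0) − (-22) = 112; |n| = √74.
Distance = |112| / √74 = 112/√74 ≈ 13.02.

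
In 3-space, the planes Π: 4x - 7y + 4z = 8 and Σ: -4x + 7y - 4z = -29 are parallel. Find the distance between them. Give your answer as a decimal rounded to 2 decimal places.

2.33

Rescale Σ by 1/(-1): 4x - 7y + 4z = 29. Then distance = |8 − 29| / √81 ≈ 2.33.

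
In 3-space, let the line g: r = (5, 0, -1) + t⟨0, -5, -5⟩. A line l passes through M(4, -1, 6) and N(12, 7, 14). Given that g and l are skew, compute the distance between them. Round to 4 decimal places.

A direction vector for l is N − M = (8, 8, 8).
Common perpendicular direction n = (0, -5, -5) × (8, 8, 8) = (0, -40, 40).
With w = (4, -1, 6) − (5, 0, -1) = (-1, -1, 7), w · n = 320.
Distance = |w · n| / |n| = |320| / √3200 ≈ 5.6569.

5.6569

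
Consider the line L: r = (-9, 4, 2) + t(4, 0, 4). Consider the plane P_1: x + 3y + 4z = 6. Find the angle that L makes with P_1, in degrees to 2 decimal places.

43.90

sin θ = |n·v| / (|n||v|) = |20| / (√26 · √32) = 0.69338.
θ ≈ 43.90°.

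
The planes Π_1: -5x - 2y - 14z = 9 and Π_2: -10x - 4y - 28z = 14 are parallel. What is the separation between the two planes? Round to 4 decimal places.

Rescale Π_2 by 1/2: -5x - 2y - 14z = 7. Then distance = |9 − 7| / √225 ≈ 0.1333.

0.1333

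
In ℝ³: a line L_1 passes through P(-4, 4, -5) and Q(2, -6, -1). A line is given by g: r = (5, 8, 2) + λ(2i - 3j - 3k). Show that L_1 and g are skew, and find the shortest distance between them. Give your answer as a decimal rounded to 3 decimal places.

10.033

A direction vector for L_1 is Q − P = (6, -10, 4).
Common perpendicular direction n = (6, -10, 4) × (2, -3, -3) = (42, 26, 2).
With w = (5, 8, 2) − (-4, 4, -5) = (9, 4, 7), w · n = 496.
Since n ≠ 0 the lines are not parallel, and w · n = 496 ≠ 0 so they do not intersect; hence they are skew.
Distance = |w · n| / |n| = |496| / √2444 ≈ 10.033.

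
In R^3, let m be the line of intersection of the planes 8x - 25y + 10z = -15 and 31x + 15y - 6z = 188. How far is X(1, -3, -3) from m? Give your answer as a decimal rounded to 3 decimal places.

Direction of m: (8, -25, 10) × (31, 15, -6) = (0, 358, 895).
A point on m: solving the two plane equations with y = 1 gives (5, 1, -3).
Taking (5, 1, -3) on m with direction v = (0, 358, 895): w = X − (5, 1, -3) = (-4, -4, 0), and w × v = (-3580, 3580, -1432).
Distance = |w × v| / |v| = √27683424 / √929189 ≈ 5.458.

5.458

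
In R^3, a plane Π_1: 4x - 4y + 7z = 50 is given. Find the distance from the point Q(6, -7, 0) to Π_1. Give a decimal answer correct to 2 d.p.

n·Q − d = (4)·(6) + (-4)·(-7) + (7)·(0) − 50 = 2; |n| = √81.
Distance = |2| / √81 = 2/√81 ≈ 0.22.

0.22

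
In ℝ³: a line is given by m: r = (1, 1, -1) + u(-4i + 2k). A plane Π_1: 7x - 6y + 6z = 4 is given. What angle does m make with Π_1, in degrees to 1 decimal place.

sin θ = |n·v| / (|n||v|) = |-16| / (√121 · √20) = 0.32525.
θ ≈ 19.0°.

19.0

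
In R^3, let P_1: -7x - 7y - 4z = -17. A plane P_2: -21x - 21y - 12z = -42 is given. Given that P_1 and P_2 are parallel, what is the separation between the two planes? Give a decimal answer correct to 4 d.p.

0.2810

Rescale P_2 by 1/3: -7x - 7y - 4z = -14. Then distance = |-17 − (-14)| / √114 ≈ 0.2810.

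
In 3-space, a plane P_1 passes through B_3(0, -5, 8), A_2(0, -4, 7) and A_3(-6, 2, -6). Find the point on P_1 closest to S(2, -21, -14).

B_3A_2 = (0, 1, -1), B_3A_3 = (-6, 7, -14); a normal to P_1 is B_3A_2 × B_3A_3 = (-7, 6, 6).
Using B_3: P_1 has equation -7x + 6y + 6z = 18.
Foot = S − λn with λ = (n·S − d)/|n|² = (-224 − 18)/121 = -2.
Foot = (2, -21, -14) − (-2)·(-7, 6, 6) = (-12, -9, -2).

(-12, -9, -2)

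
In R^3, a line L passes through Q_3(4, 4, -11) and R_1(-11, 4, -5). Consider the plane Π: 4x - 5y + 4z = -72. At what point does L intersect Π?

(-6, 4, -7)

A direction vector for L is R_1 − Q_3 = (-15, 0, 6).
Substitute r = (4, 4, -11) + t(-15, 0, 6) into the plane: -48 + (-36)t = -72, so t = 2/3.
Intersection: (4, 4, -11) + (2/3)·(-15, 0, 6) = (-6, 4, -7).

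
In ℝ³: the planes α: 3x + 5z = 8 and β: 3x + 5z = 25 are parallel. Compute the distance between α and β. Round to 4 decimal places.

Same normal n = (3, 0, 5) with |n| = √34; distance = |8 − 25| / |n| = 17/√34 ≈ 2.9155.

2.9155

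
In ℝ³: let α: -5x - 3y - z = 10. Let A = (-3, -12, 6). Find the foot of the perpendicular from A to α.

(2, -9, 7)

Foot = A − λn with λ = (n·A − d)/|n|² = (45 − 10)/35 = 1.
Foot = (-3, -12, 6) − 1·(-5, -3, -1) = (2, -9, 7).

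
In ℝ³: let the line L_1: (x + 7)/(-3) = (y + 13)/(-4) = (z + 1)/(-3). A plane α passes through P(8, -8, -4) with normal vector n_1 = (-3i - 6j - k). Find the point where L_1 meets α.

(-1, -5, 5)

L_1 has direction (-3, -4, -3) through (-7, -13, -1).
α: n_1·r = n_1·P gives -3x - 6y - z = 28.
Substitute r = (-7, -13, -1) + t(-3, -4, -3) into the plane: 100 + 36t = 28, so t = -2.
Intersection: (-7, -13, -1) + (-2)·(-3, -4, -3) = (-1, -5, 5).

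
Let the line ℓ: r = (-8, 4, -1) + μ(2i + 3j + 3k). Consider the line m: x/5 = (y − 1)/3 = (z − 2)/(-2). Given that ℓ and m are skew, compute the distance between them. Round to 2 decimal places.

m has direction (5, 3, -2) through (0, 1, 2).
Common perpendicular direction n = (2, 3, 3) × (5, 3, -2) = (-15, 19, -9).
With w = (0, 1, 2) − (-8, 4, -1) = (8, -3, 3), w · n = -204.
Distance = |w · n| / |n| = |-204| / √667 ≈ 7.90.

7.90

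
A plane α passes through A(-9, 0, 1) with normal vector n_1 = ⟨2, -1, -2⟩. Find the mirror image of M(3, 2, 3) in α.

α: n_1·r = n_1·A gives 2x - y - 2z = -20.
λ = (n·M − d)/|n|² = (-2 − (-20))/9 = 2.
Reflection = M − 2λn = (3, 2, 3) − 4·(2, -1, -2) = (-5, 6, 11).

(-5, 6, 11)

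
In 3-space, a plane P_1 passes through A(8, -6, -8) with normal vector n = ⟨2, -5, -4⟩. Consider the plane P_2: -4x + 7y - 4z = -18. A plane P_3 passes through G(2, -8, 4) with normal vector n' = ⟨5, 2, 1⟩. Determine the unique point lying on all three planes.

P_1: n·r = n·A gives 2x - 5y - 4z = 78.
P_3: n'·r = n'·G gives 5x + 2y + z = -2.
Solving the 3×3 linear system 2x - 5y - 4z = 78, -4x + 7y - 4z = -18, 5x + 2y + z = -2 (e.g. by elimination or Cramer's rule, determinant = 282) gives (4, -6, -10).

(4, -6, -10)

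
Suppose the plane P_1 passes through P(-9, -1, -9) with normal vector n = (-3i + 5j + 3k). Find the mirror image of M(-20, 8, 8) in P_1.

P_1: n·r = n·P gives -3x + 5y + 3z = -5.
λ = (n·M − d)/|n|² = (124 − (-5))/43 = 3.
Reflection = M − 2λn = (-20, 8, 8) − 6·(-3, 5, 3) = (-2, -22, -10).

(-2, -22, -10)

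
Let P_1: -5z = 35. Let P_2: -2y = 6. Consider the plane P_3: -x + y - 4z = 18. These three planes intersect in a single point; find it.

(7, -3, -7)

Solving the 3×3 linear system -5z = 35, -2y = 6, -x + y - 4z = 18 (e.g. by elimination or Cramer's rule, determinant = 10) gives (7, -3, -7).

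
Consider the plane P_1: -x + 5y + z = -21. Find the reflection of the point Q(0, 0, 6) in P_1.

λ = (n·Q − d)/|n|² = (6 − (-21))/27 = 1.
Reflection = Q − 2λn = (0, 0, 6) − 2·(-1, 5, 1) = (2, -10, 4).

(2, -10, 4)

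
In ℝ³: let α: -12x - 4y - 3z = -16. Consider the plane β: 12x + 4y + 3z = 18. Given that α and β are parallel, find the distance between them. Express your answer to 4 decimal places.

Rescale β by 1/(-1): -12x - 4y - 3z = -18. Then distance = |-16 − (-18)| / √169 ≈ 0.1538.

0.1538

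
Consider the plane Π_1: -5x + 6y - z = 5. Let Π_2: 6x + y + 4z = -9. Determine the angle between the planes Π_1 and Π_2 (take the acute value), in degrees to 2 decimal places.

60.76

cos θ = |n₁·n₂| / (|n₁||n₂|) = |-28| / (√62 · √53).
θ = arccos(0.48845) ≈ 60.76°.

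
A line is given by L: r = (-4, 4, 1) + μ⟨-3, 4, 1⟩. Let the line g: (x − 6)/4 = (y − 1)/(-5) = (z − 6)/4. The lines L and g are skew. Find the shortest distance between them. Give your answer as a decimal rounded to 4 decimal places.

5.9425

g has direction (4, -5, 4) through (6, 1, 6).
Common perpendicular direction n = (-3, 4, 1) × (4, -5, 4) = (21, 16, -1).
With w = (6, 1, 6) − (-4, 4, 1) = (10, -3, 5), w · n = 157.
Distance = |w · n| / |n| = |157| / √698 ≈ 5.9425.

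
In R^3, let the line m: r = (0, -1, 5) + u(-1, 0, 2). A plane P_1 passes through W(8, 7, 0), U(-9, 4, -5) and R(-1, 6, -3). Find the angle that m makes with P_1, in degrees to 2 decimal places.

WU = (-17, -3, -5), WR = (-9, -1, -3); a normal to P_1 is WU × WR = (4, -6, -10).
Using W: P_1 has equation 4x - 6y - 10z = -10.
sin θ = |n·v| / (|n||v|) = |-24| / (√152 · √5) = 0.87057.
θ ≈ 60.53°.

60.53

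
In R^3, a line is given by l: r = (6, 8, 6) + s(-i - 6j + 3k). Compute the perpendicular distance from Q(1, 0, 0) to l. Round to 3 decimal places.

9.918

Taking (6, 8, 6) on l with direction v = (-1, -6, 3): w = Q − (6, 8, 6) = (-5, -8, -6), and w × v = (-60, 21, 22).
Distance = |w × v| / |v| = √4525 / √46 ≈ 9.918.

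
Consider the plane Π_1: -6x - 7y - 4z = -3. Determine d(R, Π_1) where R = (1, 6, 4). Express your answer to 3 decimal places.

n·R − d = (-6)·(1) + (-7)·(6) + (-4)·(4) − (-3) = -61; |n| = √101.
Distance = |-61| / √101 = 61/√101 ≈ 6.070.

6.070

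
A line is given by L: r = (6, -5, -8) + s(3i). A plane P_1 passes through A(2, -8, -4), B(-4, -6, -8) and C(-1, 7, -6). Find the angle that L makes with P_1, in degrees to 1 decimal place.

AB = (-6, 2, -4), AC = (-3, 15, -2); a normal to P_1 is AB × AC = (56, 0, -84).
Using A: P_1 has equation 56x - 84z = 448.
sin θ = |n·v| / (|n||v|) = |168| / (√10192 · √9) = 0.55470.
θ ≈ 33.7°.

33.7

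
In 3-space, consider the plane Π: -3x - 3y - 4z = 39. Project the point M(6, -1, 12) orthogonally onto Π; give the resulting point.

(-3, -10, 0)

Foot = M − λn with λ = (n·M − d)/|n|² = (-63 − 39)/34 = -3.
Foot = (6, -1, 12) − (-3)·(-3, -3, -4) = (-3, -10, 0).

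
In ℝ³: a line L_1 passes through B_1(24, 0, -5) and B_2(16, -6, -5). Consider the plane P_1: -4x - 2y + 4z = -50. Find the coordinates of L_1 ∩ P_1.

A direction vector for L_1 is B_2 − B_1 = (-8, -6, 0).
Substitute r = (24, 0, -5) + t(-8, -6, 0) into the plane: -116 + 44t = -50, so t = 3/2.
Intersection: (24, 0, -5) + (3/2)·(-8, -6, 0) = (12, -9, -5).

(12, -9, -5)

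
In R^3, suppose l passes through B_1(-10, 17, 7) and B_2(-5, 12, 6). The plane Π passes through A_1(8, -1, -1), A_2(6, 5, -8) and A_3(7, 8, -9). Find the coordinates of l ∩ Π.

A direction vector for l is B_2 − B_1 = (5, -5, -1).
A_1A_2 = (-2, 6, -7), A_1A_3 = (-1, 9, -8); a normal to Π is A_1A_2 × A_1A_3 = (15, -9, -12).
Using A_1: Π has equation 15x - 9y - 12z = 141.
Substitute r = (-10, 17, 7) + t(5, -5, -1) into the plane: -387 + 132t = 141, so t = 4.
Intersection: (-10, 17, 7) + 4·(5, -5, -1) = (10, -3, 3).

(10, -3, 3)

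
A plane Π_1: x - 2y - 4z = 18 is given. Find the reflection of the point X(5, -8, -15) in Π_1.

λ = (n·X − d)/|n|² = (81 − 18)/21 = 3.
Reflection = X − 2λn = (5, -8, -15) − 6·(1, -2, -4) = (-1, 4, 9).

(-1, 4, 9)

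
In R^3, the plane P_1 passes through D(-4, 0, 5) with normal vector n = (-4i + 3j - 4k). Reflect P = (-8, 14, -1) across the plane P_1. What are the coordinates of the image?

(8, 2, 15)

P_1: n·r = n·D gives -4x + 3y - 4z = -4.
λ = (n·P − d)/|n|² = (78 − (-4))/41 = 2.
Reflection = P − 2λn = (-8, 14, -1) − 4·(-4, 3, -4) = (8, 2, 15).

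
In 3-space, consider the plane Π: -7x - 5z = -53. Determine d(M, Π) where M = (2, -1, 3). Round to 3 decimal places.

2.790

n·M − d = (-7)·(2) + (0)·(-1) + (-5)·(3) − (-53) = 24; |n| = √74.
Distance = |24| / √74 = 24/√74 ≈ 2.790.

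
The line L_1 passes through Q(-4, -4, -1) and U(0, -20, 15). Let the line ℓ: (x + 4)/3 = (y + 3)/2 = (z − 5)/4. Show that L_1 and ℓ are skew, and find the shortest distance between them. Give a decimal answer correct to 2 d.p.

A direction vector for L_1 is U − Q = (4, -16, 16).
ℓ has direction (3, 2, 4) through (-4, -3, 5).
Common perpendicular direction n = (4, -16, 16) × (3, 2, 4) = (-96, 32, 56).
With w = (-4, -3, 5) − (-4, -4, -1) = (0, 1, 6), w · n = 368.
Since n ≠ 0 the lines are not parallel, and w · n = 368 ≠ 0 so they do not intersect; hence they are skew.
Distance = |w · n| / |n| = |368| / √13376 ≈ 3.18.

3.18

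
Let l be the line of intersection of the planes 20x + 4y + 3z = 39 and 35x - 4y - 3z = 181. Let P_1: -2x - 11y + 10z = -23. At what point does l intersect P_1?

Direction of l: (20, 4, 3) × (35, -4, -3) = (0, 165, -220).
A point on l: solving the two plane equations with y = 4 gives (4, 4, -19).
Substitute r = (4, 4, -19) + t(0, 165, -220) into the plane: -242 + (-4015)t = -23, so t = -3/55.
Intersection: (4, 4, -19) + (-3/55)·(0, 165, -220) = (4, -5, -7).

(4, -5, -7)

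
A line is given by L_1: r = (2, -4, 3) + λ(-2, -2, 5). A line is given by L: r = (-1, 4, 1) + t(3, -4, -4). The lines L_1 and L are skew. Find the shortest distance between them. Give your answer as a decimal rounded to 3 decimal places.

Common perpendicular direction n = (-2, -2, 5) × (3, -4, -4) = (28, 7, 14).
With w = (-1, 4, 1) − (2, -4, 3) = (-3, 8, -2), w · n = -56.
Distance = |w · n| / |n| = |-56| / √1029 ≈ 1.746.

1.746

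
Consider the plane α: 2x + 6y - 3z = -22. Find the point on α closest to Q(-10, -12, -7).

Foot = Q − λn with λ = (n·Q − d)/|n|² = (-71 − (-22))/49 = -1.
Foot = (-10, -12, -7) − (-1)·(2, 6, -3) = (-8, -6, -10).

(-8, -6, -10)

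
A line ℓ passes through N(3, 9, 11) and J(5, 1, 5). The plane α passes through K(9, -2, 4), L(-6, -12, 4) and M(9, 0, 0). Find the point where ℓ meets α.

(6, -3, 2)

A direction vector for ℓ is J − N = (2, -8, -6).
KL = (-15, -10, 0), KM = (0, 2, -4); a normal to α is KL × KM = (40, -60, -30).
Using K: α has equation 40x - 60y - 30z = 360.
Substitute r = (3, 9, 11) + t(2, -8, -6) into the plane: -750 + 740t = 360, so t = 3/2.
Intersection: (3, 9, 11) + (3/2)·(2, -8, -6) = (6, -3, 2).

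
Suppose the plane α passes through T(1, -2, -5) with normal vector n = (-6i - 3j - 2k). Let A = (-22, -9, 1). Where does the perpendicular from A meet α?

(-4, 0, 7)

α: n·r = n·T gives -6x - 3y - 2z = 10.
Foot = A − λn with λ = (n·A − d)/|n|² = (157 − 10)/49 = 3.
Foot = (-22, -9, 1) − 3·(-6, -3, -2) = (-4, 0, 7).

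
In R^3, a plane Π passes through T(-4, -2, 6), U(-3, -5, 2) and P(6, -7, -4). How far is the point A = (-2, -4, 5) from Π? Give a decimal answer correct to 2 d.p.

TU = (1, -3, -4), TP = (10, -5, -10); a normal to Π is TU × TP = (10, -30, 25).
Using T: Π has equation 10x - 30y + 25z = 170.
n·A − d = (10)·(-2) + (-30)·(-4) + (25)·(5) − 170 = 55; |n| = √1625.
Distance = |55| / √1625 = 55/√1625 ≈ 1.36.

1.36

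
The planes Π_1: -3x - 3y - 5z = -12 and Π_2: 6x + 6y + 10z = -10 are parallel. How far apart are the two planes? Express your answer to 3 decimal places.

Rescale Π_2 by 1/(-2): -3x - 3y - 5z = 5. Then distance = |-12 − 5| / √43 ≈ 2.592.

2.592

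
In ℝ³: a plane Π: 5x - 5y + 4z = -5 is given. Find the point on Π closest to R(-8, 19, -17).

(7, 4, -5)

Foot = R − λn with λ = (n·R − d)/|n|² = (-203 − (-5))/66 = -3.
Foot = (-8, 19, -17) − (-3)·(5, -5, 4) = (7, 4, -5).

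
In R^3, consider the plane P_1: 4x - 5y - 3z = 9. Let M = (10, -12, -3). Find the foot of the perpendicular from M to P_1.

Foot = M − λn with λ = (n·M − d)/|n|² = (109 − 9)/50 = 2.
Foot = (10, -12, -3) − 2·(4, -5, -3) = (2, -2, 3).

(2, -2, 3)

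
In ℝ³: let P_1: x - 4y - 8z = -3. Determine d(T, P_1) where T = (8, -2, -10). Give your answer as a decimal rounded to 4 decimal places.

n·T − d = (1)·(8) + (-4)·(-2) + (-8)·(-10) − (-3) = 99; |n| = √81.
Distance = |99| / √81 = 99/√81 ≈ 11.0000.

11.0000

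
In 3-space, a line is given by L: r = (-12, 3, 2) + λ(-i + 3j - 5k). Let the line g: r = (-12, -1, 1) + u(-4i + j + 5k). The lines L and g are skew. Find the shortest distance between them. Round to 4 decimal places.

3.2789

Common perpendicular direction n = (-1, 3, -5) × (-4, 1, 5) = (20, 25, 11).
With w = (-12, -1, 1) − (-12, 3, 2) = (0, -4, -1), w · n = -111.
Distance = |w · n| / |n| = |-111| / √1146 ≈ 3.2789.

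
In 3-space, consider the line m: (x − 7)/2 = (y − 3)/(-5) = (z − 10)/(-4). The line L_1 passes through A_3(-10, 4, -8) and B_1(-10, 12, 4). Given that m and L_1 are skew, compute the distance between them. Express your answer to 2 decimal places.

4.08

m has direction (2, -5, -4) through (7, 3, 10).
A direction vector for L_1 is B_1 − A_3 = (0, 8, 12).
Common perpendicular direction n = (2, -5, -4) × (0, 8, 12) = (-28, -24, 16).
With w = (-10, 4, -8) − (7, 3, 10) = (-17, 1, -18), w · n = 164.
Distance = |w · n| / |n| = |164| / √1616 ≈ 4.08.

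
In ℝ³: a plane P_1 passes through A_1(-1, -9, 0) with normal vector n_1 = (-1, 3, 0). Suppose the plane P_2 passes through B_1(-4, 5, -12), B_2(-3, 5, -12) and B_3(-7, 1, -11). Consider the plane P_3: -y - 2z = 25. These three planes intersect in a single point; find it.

(5, -7, -9)

P_1: n_1·r = n_1·A_1 gives -x + 3y = -26.
B_1B_2 = (1, 0, 0), B_1B_3 = (-3, -4, 1); a normal to P_2 is B_1B_2 × B_1B_3 = (0, -1, -4).
Using B_1: P_2 has equation -y - 4z = 43.
Solving the 3×3 linear system -x + 3y = -26, -y - 4z = 43, -y - 2z = 25 (e.g. by elimination or Cramer's rule, determinant = 2) gives (5, -7, -9).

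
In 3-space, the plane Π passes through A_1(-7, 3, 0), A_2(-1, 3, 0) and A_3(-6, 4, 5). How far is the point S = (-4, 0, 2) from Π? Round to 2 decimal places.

3.33

A_1A_2 = (6, 0, 0), A_1A_3 = (1, 1, 5); a normal to Π is A_1A_2 × A_1A_3 = (0, -30, 6).
Using A_1: Π has equation -30y + 6z = -90.
n·S − d = (0)·(-4) + (-30)·(0) + (6)·(2) − (-90) = 102; |n| = √936.
Distance = |102| / √936 = 102/√936 ≈ 3.33.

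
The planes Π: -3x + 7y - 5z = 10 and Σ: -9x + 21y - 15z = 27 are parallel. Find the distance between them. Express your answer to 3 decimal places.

Rescale Σ by 1/3: -3x + 7y - 5z = 9. Then distance = |10 − 9| / √83 ≈ 0.110.

0.110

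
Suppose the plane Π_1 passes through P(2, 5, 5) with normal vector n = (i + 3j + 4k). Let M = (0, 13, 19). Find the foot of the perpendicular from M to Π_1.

(-3, 4, 7)

Π_1: n·r = n·P gives x + 3y + 4z = 37.
Foot = M − λn with λ = (n·M − d)/|n|² = (115 − 37)/26 = 3.
Foot = (0, 13, 19) − 3·(1, 3, 4) = (-3, 4, 7).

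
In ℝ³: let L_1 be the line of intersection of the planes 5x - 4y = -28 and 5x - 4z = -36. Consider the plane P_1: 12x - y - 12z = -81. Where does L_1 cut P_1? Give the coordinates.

Direction of L_1: (5, -4, 0) × (5, 0, -4) = (16, 20, 20).
A point on L_1: solving the two plane equations with x = -24 gives (-24, -23, -21).
Substitute r = (-24, -23, -21) + t(16, 20, 20) into the plane: -13 + (-68)t = -81, so t = 1.
Intersection: (-24, -23, -21) + 1·(16, 20, 20) = (-8, -3, -1).

(-8, -3, -1)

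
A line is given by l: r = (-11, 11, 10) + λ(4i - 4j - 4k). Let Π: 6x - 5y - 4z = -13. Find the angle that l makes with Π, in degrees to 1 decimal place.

80.7

sin θ = |n·v| / (|n||v|) = |60| / (√77 · √48) = 0.98693.
θ ≈ 80.7°.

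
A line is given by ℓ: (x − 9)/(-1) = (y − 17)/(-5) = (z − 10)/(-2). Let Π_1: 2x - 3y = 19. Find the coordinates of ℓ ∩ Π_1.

ℓ has direction (-1, -5, -2) through (9, 17, 10).
Substitute r = (9, 17, 10) + t(-1, -5, -2) into the plane: -33 + 13t = 19, so t = 4.
Intersection: (9, 17, 10) + 4·(-1, -5, -2) = (5, -3, 2).

(5, -3, 2)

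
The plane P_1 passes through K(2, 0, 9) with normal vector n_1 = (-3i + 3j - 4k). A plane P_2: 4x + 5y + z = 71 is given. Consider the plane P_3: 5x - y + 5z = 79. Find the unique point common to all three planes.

P_1: n_1·r = n_1·K gives -3x + 3y - 4z = -42.
Solving the 3×3 linear system -3x + 3y - 4z = -42, 4x + 5y + z = 71, 5x - y + 5z = 79 (e.g. by elimination or Cramer's rule, determinant = -7) gives (8, 6, 9).

(8, 6, 9)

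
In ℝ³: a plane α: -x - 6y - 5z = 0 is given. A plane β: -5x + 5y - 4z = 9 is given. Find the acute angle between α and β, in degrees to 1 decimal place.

cos θ = |n₁·n₂| / (|n₁||n₂|) = |-5| / (√62 · √66).
θ = arccos(0.07816) ≈ 85.5°.

85.5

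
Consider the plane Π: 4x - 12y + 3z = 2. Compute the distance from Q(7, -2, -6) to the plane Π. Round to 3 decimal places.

n·Q − d = (4)·(7) + (-12)·(-2) + (3)·(-6) − 2 = 32; |n| = √169.
Distance = |32| / √169 = 32/√169 ≈ 2.462.

2.462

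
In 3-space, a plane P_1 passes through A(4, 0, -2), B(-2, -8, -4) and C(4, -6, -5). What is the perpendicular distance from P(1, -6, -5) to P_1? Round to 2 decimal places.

0.86

AB = (-6, -8, -2), AC = (0, -6, -3); a normal to P_1 is AB × AC = (12, -18, 36).
Using A: P_1 has equation 12x - 18y + 36z = -24.
n·P − d = (12)·(1) + (-18)·(-6) + (36)·(-5) − (-24) = -36; |n| = √1764.
Distance = |-36| / √1764 = 36/√1764 ≈ 0.86.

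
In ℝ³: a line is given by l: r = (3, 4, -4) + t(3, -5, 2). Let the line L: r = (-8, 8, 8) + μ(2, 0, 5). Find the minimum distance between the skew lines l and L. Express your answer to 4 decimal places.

Common perpendicular direction n = (3, -5, 2) × (2, 0, 5) = (-25, -11, 10).
With w = (-8, 8, 8) − (3, 4, -4) = (-11, 4, 12), w · n = 351.
Distance = |w · n| / |n| = |351| / √846 ≈ 12.0676.

12.0676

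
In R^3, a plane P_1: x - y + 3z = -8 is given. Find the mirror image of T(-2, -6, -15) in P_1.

(4, -12, 3)

λ = (n·T − d)/|n|² = (-41 − (-8))/11 = -3.
Reflection = T − 2λn = (-2, -6, -15) − (-6)·(1, -1, 3) = (4, -12, 3).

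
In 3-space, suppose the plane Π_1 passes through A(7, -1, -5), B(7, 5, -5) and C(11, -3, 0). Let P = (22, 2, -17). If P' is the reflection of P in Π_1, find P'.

(-8, 2, 7)

AB = (0, 6, 0), AC = (4, -2, 5); a normal to Π_1 is AB × AC = (30, 0, -24).
Using A: Π_1 has equation 30x - 24z = 330.
λ = (n·P − d)/|n|² = (1068 − 330)/1476 = 1/2.
Reflection = P − 2λn = (22, 2, -17) − 1·(30, 0, -24) = (-8, 2, 7).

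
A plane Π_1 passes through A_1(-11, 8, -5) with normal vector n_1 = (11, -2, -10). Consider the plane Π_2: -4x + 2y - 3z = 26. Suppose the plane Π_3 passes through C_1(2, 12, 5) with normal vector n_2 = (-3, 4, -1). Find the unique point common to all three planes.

(-5, 6, 2)

Π_1: n_1·r = n_1·A_1 gives 11x - 2y - 10z = -87.
Π_3: n_2·r = n_2·C_1 gives -3x + 4y - z = 37.
Solving the 3×3 linear system 11x - 2y - 10z = -87, -4x + 2y - 3z = 26, -3x + 4y - z = 37 (e.g. by elimination or Cramer's rule, determinant = 200) gives (-5, 6, 2).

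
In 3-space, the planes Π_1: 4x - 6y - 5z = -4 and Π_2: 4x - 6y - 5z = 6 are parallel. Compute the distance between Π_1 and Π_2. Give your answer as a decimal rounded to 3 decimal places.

Same normal n = (4, -6, -5) with |n| = √77; distance = |-4 − 6| / |n| = 10/√77 ≈ 1.140.

1.140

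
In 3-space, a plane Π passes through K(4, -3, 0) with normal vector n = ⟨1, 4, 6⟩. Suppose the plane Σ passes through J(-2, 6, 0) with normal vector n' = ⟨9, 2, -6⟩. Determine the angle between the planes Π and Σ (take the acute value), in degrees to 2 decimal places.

Π: n·r = n·K gives x + 4y + 6z = -8.
Σ: n'·r = n'·J gives 9x + 2y - 6z = -6.
cos θ = |n₁·n₂| / (|n₁||n₂|) = |-19| / (√53 · √121).
θ = arccos(0.23726) ≈ 76.28°.

76.28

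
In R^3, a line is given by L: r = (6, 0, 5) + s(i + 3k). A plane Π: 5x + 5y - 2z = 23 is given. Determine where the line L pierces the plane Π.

(3, 0, -4)

Substitute r = (6, 0, 5) + t(1, 0, 3) into the plane: 20 + (-1)t = 23, so t = -3.
Intersection: (6, 0, 5) + (-3)·(1, 0, 3) = (3, 0, -4).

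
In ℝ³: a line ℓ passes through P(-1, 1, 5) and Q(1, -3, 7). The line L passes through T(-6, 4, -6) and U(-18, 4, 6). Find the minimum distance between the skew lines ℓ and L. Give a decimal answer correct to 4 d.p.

7.5056

A direction vector for ℓ is Q − P = (2, -4, 2).
A direction vector for L is U − T = (-12, 0, 12).
Common perpendicular direction n = (2, -4, 2) × (-12, 0, 12) = (-48, -48, -48).
With w = (-6, 4, -6) − (-1, 1, 5) = (-5, 3, -11), w · n = 624.
Distance = |w · n| / |n| = |624| / √6912 ≈ 7.5056.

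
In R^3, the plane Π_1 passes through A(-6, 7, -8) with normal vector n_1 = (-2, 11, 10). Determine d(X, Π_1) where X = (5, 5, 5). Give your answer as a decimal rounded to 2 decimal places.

Π_1: n_1·r = n_1·A gives -2x + 11y + 10z = 9.
n·X − d = (-2)·(5) + (11)·(5) + (10)·(5) − 9 = 86; |n| = √225.
Distance = |86| / √225 = 86/√225 ≈ 5.73.

5.73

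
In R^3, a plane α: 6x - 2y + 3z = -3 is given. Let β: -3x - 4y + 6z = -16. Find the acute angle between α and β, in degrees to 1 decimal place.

81.6

cos θ = |n₁·n₂| / (|n₁||n₂|) = |8| / (√49 · √61).
θ = arccos(0.14633) ≈ 81.6°.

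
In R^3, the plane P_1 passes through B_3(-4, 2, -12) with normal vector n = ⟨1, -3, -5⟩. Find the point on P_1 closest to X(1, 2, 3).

(3, -4, -7)

P_1: n·r = n·B_3 gives x - 3y - 5z = 50.
Foot = X − λn with λ = (n·X − d)/|n|² = (-20 − 50)/35 = -2.
Foot = (1, 2, 3) − (-2)·(1, -3, -5) = (3, -4, -7).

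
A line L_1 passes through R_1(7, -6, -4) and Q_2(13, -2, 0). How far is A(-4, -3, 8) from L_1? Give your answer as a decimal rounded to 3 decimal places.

A direction vector for L_1 is Q_2 − R_1 = (6, 4, 4).
Taking (7, -6, -4) on L_1 with direction v = (6, 4, 4): w = A − (7, -6, -4) = (-11, 3, 12), and w × v = (-36, 116, -62).
Distance = |w × v| / |v| = √18596 / √68 ≈ 16.537.

16.537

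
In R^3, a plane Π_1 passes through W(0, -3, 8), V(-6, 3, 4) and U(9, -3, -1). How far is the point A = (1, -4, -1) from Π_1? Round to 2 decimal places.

4.42

WV = (-6, 6, -4), WU = (9, 0, -9); a normal to Π_1 is WV × WU = (-54, -90, -54).
Using W: Π_1 has equation -54x - 90y - 54z = -162.
n·A − d = (-54)·(1) + (-90)·(-4) + (-54)·(-1) − (-162) = 522; |n| = √13932.
Distance = |522| / √13932 = 522/√13932 ≈ 4.42.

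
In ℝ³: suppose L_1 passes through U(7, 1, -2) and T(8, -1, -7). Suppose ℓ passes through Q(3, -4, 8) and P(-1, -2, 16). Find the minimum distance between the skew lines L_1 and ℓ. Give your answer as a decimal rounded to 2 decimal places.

6.53

A direction vector for L_1 is T − U = (1, -2, -5).
A direction vector for ℓ is P − Q = (-4, 2, 8).
Common perpendicular direction n = (1, -2, -5) × (-4, 2, 8) = (-6, 12, -6).
With w = (3, -4, 8) − (7, 1, -2) = (-4, -5, 10), w · n = -96.
Distance = |w · n| / |n| = |-96| / √216 ≈ 6.53.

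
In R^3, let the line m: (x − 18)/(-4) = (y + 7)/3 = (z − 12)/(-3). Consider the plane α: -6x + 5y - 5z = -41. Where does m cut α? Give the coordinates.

(6, 2, 3)

m has direction (-4, 3, -3) through (18, -7, 12).
Substitute r = (18, -7, 12) + t(-4, 3, -3) into the plane: -203 + 54t = -41, so t = 3.
Intersection: (18, -7, 12) + 3·(-4, 3, -3) = (6, 2, 3).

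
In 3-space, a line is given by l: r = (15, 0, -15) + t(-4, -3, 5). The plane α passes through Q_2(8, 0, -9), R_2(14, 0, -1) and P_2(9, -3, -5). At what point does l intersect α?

(7, -6, -5)

Q_2R_2 = (6, 0, 8), Q_2P_2 = (1, -3, 4); a normal to α is Q_2R_2 × Q_2P_2 = (24, -16, -18).
Using Q_2: α has equation 24x - 16y - 18z = 354.
Substitute r = (15, 0, -15) + t(-4, -3, 5) into the plane: 630 + (-138)t = 354, so t = 2.
Intersection: (15, 0, -15) + 2·(-4, -3, 5) = (7, -6, -5).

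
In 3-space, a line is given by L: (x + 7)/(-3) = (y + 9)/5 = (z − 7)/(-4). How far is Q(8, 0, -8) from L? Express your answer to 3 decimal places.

L has direction (-3, 5, -4) through (-7, -9, 7).
Taking (-7, -9, 7) on L with direction v = (-3, 5, -4): w = Q − (-7, -9, 7) = (15, 9, -15), and w × v = (39, 105, 102).
Distance = |w × v| / |v| = √22950 / √50 ≈ 21.424.

21.424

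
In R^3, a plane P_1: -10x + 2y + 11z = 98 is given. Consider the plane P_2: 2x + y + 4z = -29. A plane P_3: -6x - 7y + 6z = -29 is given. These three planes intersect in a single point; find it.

Solving the 3×3 linear system -10x + 2y + 11z = 98, 2x + y + 4z = -29, -6x - 7y + 6z = -29 (e.g. by elimination or Cramer's rule, determinant = -500) gives (-12, 11, -4).

(-12, 11, -4)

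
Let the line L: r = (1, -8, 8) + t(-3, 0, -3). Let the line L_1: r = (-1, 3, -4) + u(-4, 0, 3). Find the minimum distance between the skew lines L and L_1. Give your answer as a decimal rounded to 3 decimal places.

Common perpendicular direction n = (-3, 0, -3) × (-4, 0, 3) = (0, 21, 0).
With w = (-1, 3, -4) − (1, -8, 8) = (-2, 11, -12), w · n = 231.
Distance = |w · n| / |n| = |231| / √441 ≈ 11.000.

11.000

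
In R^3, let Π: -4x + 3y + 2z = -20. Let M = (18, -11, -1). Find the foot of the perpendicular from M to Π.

Foot = M − λn with λ = (n·M − d)/|n|² = (-107 − (-20))/29 = -3.
Foot = (18, -11, -1) − (-3)·(-4, 3, 2) = (6, -2, 5).

(6, -2, 5)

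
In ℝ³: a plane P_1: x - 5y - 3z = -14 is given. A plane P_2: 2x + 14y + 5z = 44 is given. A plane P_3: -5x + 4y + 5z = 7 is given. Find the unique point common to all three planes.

Solving the 3×3 linear system x - 5y - 3z = -14, 2x + 14y + 5z = 44, -5x + 4y + 5z = 7 (e.g. by elimination or Cramer's rule, determinant = -9) gives (1, 3, 0).

(1, 3, 0)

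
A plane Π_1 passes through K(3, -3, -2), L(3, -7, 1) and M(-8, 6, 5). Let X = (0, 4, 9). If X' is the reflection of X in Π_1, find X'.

KL = (0, -4, 3), KM = (-11, 9, 7); a normal to Π_1 is KL × KM = (-55, -33, -44).
Using K: Π_1 has equation -55x - 33y - 44z = 22.
λ = (n·X − d)/|n|² = (-528 − 22)/6050 = -1/11.
Reflection = X − 2λn = (0, 4, 9) − (-2/11)·(-55, -33, -44) = (-10, -2, 1).

(-10, -2, 1)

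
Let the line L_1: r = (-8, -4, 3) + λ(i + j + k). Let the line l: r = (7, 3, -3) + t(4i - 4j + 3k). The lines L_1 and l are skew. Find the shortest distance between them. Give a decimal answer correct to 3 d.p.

14.985

Common perpendicular direction n = (1, 1, 1) × (4, -4, 3) = (7, 1, -8).
With w = (7, 3, -3) − (-8, -4, 3) = (15, 7, -6), w · n = 160.
Distance = |w · n| / |n| = |160| / √114 ≈ 14.985.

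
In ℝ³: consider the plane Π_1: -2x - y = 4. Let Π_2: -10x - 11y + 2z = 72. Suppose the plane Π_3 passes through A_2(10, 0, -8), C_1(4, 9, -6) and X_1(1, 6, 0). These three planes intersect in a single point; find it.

(1, -6, 8)

A_2C_1 = (-6, 9, 2), A_2X_1 = (-9, 6, 8); a normal to Π_3 is A_2C_1 × A_2X_1 = (60, 30, 45).
Using A_2: Π_3 has equation 60x + 30y + 45z = 240.
Solving the 3×3 linear system -2x - y = 4, -10x - 11y + 2z = 72, 60x + 30y + 45z = 240 (e.g. by elimination or Cramer's rule, determinant = 540) gives (1, -6, 8).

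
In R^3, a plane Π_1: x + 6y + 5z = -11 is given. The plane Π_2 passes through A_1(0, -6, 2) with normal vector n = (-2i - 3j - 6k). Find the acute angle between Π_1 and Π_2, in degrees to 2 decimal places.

24.89

Π_2: n·r = n·A_1 gives -2x - 3y - 6z = 6.
cos θ = |n₁·n₂| / (|n₁||n₂|) = |-50| / (√62 · √49).
θ = arccos(0.90714) ≈ 24.89°.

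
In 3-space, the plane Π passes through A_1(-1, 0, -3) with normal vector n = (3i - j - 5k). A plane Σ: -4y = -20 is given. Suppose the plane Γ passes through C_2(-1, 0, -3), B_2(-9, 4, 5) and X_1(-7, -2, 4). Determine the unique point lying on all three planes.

(-1, 5, -4)

Π: n·r = n·A_1 gives 3x - y - 5z = 12.
C_2B_2 = (-8, 4, 8), C_2X_1 = (-6, -2, 7); a normal to Γ is C_2B_2 × C_2X_1 = (44, 8, 40).
Using C_2: Γ has equation 44x + 8y + 40z = -164.
Solving the 3×3 linear system 3x - y - 5z = 12, -4y = -20, 44x + 8y + 40z = -164 (e.g. by elimination or Cramer's rule, determinant = -1360) gives (-1, 5, -4).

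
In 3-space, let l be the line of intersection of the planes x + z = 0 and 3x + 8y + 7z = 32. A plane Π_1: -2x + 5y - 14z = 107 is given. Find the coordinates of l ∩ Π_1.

Direction of l: (1, 0, 1) × (3, 8, 7) = (-8, -4, 8).
A point on l: solving the two plane equations with x = 2 gives (2, 5, -2).
Substitute r = (2, 5, -2) + t(-8, -4, 8) into the plane: 49 + (-116)t = 107, so t = -1/2.
Intersection: (2, 5, -2) + (-1/2)·(-8, -4, 8) = (6, 7, -6).

(6, 7, -6)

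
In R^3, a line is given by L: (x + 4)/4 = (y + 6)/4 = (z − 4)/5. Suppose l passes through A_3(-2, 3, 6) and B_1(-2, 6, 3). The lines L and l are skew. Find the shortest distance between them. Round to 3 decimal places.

L has direction (4, 4, 5) through (-4, -6, 4).
A direction vector for l is B_1 − A_3 = (0, 3, -3).
Common perpendicular direction n = (4, 4, 5) × (0, 3, -3) = (-27, 12, 12).
With w = (-2, 3, 6) − (-4, -6, 4) = (2, 9, 2), w · n = 78.
Distance = |w · n| / |n| = |78| / √1017 ≈ 2.446.

2.446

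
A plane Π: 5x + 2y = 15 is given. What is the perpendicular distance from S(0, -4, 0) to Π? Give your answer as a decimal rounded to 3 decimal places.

4.271

n·S − d = (5)·(0) + (2)·(-4) + (0)·(0) − 15 = -23; |n| = √29.
Distance = |-23| / √29 = 23/√29 ≈ 4.271.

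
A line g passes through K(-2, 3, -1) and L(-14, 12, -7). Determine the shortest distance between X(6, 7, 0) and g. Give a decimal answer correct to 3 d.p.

A direction vector for g is L − K = (-12, 9, -6).
Taking (-2, 3, -1) on g with direction v = (-12, 9, -6): w = X − (-2, 3, -1) = (8, 4, 1), and w × v = (-33, 36, 120).
Distance = |w × v| / |v| = √16785 / √261 ≈ 8.019.

8.019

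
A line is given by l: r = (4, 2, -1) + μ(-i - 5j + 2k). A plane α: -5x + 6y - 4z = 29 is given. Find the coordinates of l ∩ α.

Substitute r = (4, 2, -1) + t(-1, -5, 2) into the plane: -4 + (-33)t = 29, so t = -1.
Intersection: (4, 2, -1) + (-1)·(-1, -5, 2) = (5, 7, -3).

(5, 7, -3)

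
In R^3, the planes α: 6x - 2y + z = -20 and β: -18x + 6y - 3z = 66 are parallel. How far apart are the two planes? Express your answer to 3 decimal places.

Rescale β by 1/(-3): 6x - 2y + z = -22. Then distance = |-20 − (-22)| / √41 ≈ 0.312.

0.312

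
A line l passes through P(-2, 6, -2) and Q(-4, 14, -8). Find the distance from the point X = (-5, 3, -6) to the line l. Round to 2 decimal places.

A direction vector for l is Q − P = (-2, 8, -6).
Taking (-2, 6, -2) on l with direction v = (-2, 8, -6): w = X − (-2, 6, -2) = (-3, -3, -4), and w × v = (50, -10, -30).
Distance = |w × v| / |v| = √3500 / √104 ≈ 5.80.

5.80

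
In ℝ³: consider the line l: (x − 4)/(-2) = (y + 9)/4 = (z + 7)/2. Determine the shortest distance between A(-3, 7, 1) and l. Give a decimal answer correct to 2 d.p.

0.91

l has direction (-2, 4, 2) through (4, -9, -7).
Taking (4, -9, -7) on l with direction v = (-2, 4, 2): w = A − (4, -9, -7) = (-7, 16, 8), and w × v = (0, -2, 4).
Distance = |w × v| / |v| = √20 / √24 ≈ 0.91.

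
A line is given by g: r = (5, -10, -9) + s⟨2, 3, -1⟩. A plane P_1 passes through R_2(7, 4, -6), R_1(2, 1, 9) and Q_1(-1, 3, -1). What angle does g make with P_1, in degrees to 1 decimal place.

R_2R_1 = (-5, -3, 15), R_2Q_1 = (-8, -1, 5); a normal to P_1 is R_2R_1 × R_2Q_1 = (0, -95, -19).
Using R_2: P_1 has equation -95y - 19z = -266.
sin θ = |n·v| / (|n||v|) = |-266| / (√9386 · √14) = 0.73380.
θ ≈ 47.2°.

47.2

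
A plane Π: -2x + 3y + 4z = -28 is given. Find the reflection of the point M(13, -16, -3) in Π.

λ = (n·M − d)/|n|² = (-86 − (-28))/29 = -2.
Reflection = M − 2λn = (13, -16, -3) − (-4)·(-2, 3, 4) = (5, -4, 13).

(5, -4, 13)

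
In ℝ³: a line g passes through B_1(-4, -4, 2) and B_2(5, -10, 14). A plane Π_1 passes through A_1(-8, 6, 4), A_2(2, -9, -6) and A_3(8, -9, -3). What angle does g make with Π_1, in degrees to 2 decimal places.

A direction vector for g is B_2 − B_1 = (9, -6, 12).
A_1A_2 = (10, -15, -10), A_1A_3 = (16, -15, -7); a normal to Π_1 is A_1A_2 × A_1A_3 = (-45, -90, 90).
Using A_1: Π_1 has equation -45x - 90y + 90z = 180.
sin θ = |n·v| / (|n||v|) = |1215| / (√18225 · √261) = 0.55709.
θ ≈ 33.85°.

33.85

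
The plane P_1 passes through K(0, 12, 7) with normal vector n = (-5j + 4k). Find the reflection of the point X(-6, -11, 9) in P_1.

P_1: n·r = n·K gives -5y + 4z = -32.
λ = (n·X − d)/|n|² = (91 − (-32))/41 = 3.
Reflection = X − 2λn = (-6, -11, 9) − 6·(0, -5, 4) = (-6, 19, -15).

(-6, 19, -15)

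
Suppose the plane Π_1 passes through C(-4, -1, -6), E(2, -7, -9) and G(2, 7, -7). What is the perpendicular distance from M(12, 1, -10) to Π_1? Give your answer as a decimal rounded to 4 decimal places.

CE = (6, -6, -3), CG = (6, 8, -1); a normal to Π_1 is CE × CG = (30, -12, 84).
Using C: Π_1 has equation 30x - 12y + 84z = -612.
n·M − d = (30)·(12) + (-12)·(1) + (84)·(-10) − (-612) = 120; |n| = √8100.
Distance = |120| / √8100 = 120/√8100 ≈ 1.3333.

1.3333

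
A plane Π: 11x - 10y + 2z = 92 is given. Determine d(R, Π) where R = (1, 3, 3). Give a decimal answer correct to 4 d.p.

7.0000

n·R − d = (11)·(1) + (-10)·(3) + (2)·(3) − 92 = -105; |n| = √225.
Distance = |-105| / √225 = 105/√225 ≈ 7.0000.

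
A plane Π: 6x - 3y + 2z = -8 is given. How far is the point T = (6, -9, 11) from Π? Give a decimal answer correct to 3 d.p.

n·T − d = (6)·(6) + (-3)·(-9) + (2)·(11) − (-8) = 93; |n| = √49.
Distance = |93| / √49 = 93/√49 ≈ 13.286.

13.286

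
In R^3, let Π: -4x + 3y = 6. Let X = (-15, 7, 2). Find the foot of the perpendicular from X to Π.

Foot = X − λn with λ = (n·X − d)/|n|² = (81 − 6)/25 = 3.
Foot = (-15, 7, 2) − 3·(-4, 3, 0) = (-3, -2, 2).

(-3, -2, 2)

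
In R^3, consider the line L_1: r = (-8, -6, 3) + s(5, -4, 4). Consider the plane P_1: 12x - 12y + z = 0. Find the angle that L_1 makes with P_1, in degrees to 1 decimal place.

sin θ = |n·v| / (|n||v|) = |112| / (√289 · √57) = 0.87263.
θ ≈ 60.8°.

60.8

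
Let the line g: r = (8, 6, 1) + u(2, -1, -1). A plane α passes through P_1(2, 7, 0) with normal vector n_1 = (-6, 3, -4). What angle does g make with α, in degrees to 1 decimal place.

35.1

α: n_1·r = n_1·P_1 gives -6x + 3y - 4z = 9.
sin θ = |n·v| / (|n||v|) = |-11| / (√61 · √6) = 0.57498.
θ ≈ 35.1°.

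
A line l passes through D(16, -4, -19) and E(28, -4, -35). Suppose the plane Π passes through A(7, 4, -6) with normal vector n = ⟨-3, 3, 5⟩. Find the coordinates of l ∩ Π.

(4, -4, -3)

A direction vector for l is E − D = (12, 0, -16).
Π: n·r = n·A gives -3x + 3y + 5z = -39.
Substitute r = (16, -4, -19) + t(12, 0, -16) into the plane: -155 + (-116)t = -39, so t = -1.
Intersection: (16, -4, -19) + (-1)·(12, 0, -16) = (4, -4, -3).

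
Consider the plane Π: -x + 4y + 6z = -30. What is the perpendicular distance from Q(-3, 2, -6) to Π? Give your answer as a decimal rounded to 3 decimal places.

n·Q − d = (-1)·(-3) + (4)·(2) + (6)·(-6) − (-30) = 5; |n| = √53.
Distance = |5| / √53 = 5/√53 ≈ 0.687.

0.687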